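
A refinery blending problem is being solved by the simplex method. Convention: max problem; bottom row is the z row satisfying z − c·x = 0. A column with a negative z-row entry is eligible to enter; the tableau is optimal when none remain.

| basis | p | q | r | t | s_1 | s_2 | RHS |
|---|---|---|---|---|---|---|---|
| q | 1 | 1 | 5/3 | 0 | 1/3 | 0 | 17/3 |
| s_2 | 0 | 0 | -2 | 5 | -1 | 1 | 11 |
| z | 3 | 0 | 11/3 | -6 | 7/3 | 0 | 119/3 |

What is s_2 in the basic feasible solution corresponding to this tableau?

s_2 is basic (row 2); its value is the RHS of that row, 11.

11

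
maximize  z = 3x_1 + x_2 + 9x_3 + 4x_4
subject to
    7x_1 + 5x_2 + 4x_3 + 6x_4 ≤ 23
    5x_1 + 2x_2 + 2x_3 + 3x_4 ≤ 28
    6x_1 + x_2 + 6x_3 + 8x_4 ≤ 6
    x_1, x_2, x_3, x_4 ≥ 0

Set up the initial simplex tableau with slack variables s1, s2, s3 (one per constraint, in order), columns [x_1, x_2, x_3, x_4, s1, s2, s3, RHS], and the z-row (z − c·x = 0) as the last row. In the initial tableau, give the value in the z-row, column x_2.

The z-row carries the negated objective coefficients: the x_2 entry is -1.

-1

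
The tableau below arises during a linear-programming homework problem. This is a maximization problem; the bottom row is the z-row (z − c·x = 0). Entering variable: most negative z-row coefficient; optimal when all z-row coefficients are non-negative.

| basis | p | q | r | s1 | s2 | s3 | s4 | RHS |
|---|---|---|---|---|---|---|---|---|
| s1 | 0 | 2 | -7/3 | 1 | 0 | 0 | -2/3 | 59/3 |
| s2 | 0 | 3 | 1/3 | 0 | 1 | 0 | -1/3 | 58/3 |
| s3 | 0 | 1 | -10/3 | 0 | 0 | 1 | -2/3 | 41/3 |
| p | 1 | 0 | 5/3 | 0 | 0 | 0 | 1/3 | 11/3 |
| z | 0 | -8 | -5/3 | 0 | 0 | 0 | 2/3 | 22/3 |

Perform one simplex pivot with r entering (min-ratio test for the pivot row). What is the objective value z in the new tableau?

11

Ratio test on column r — row 1: entry -7/3 ≤ 0; row 2: (58/3)/(1/3) = 58; row 3: entry -10/3 ≤ 0; row 4: (11/3)/(5/3) = 11/5. Minimum is 11/5 at row 4 (p leaves); pivot element 5/3.
Pivot on row 4; the z-row RHS becomes 22/3 − (-5/3)·(11/5) = 11.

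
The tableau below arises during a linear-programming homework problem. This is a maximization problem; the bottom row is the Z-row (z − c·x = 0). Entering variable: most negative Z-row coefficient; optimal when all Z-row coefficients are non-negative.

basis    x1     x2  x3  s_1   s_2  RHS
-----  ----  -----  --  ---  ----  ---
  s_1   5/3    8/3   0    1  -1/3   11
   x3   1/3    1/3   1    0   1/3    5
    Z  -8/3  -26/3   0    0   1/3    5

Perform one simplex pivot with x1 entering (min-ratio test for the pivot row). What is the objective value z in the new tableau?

Ratio test on column x1 — row 1: 11/(5/3) = 33/5; row 2: 5/(1/3) = 15. Minimum is 33/5 at row 1 (s_1 leaves); pivot element 5/3.
Pivot on row 1; the Z-row RHS becomes 5 − (-8/3)·(33/5) = 113/5.

113/5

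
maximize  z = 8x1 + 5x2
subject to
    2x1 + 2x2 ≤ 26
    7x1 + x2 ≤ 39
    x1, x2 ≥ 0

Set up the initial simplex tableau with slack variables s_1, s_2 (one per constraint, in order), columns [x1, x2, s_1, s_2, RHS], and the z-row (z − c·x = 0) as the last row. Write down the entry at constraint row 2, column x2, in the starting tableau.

Constraint 2 has coefficient 1 on x2.

1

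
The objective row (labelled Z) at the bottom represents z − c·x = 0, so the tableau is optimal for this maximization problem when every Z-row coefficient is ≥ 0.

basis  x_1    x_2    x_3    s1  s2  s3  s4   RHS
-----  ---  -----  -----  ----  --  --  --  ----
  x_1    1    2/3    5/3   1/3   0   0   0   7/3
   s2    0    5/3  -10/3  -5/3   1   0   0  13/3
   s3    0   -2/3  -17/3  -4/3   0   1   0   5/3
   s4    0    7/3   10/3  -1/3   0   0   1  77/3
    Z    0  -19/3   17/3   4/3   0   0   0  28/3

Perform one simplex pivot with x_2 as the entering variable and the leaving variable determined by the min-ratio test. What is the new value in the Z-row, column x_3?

Ratio test on column x_2 — row 1: (7/3)/(2/3) = 7/2; row 2: (13/3)/(5/3) = 13/5; row 3: entry -2/3 ≤ 0; row 4: (77/3)/(7/3) = 11. Minimum is 13/5 at row 2 (s2 leaves); pivot element 5/3.
Divide row 2 by 5/3; eliminate column x_2 from the other rows.
Z-row update in column x_3: 17/3 − (-19/3)·(-2) = -7.

-7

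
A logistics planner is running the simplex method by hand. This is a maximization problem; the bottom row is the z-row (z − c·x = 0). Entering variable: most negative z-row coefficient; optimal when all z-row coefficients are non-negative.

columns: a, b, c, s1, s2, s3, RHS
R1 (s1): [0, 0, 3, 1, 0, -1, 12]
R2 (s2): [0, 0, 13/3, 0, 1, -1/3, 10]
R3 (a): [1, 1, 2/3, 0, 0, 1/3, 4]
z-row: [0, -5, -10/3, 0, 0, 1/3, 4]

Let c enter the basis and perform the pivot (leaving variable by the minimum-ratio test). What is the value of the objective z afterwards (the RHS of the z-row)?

Ratio test on column c — row 1: 12/3 = 4; row 2: 10/(13/3) = 30/13; row 3: 4/(2/3) = 6. Minimum is 30/13 at row 2 (s2 leaves); pivot element 13/3.
Pivot on row 2; the z-row RHS becomes 4 − (-10/3)·(30/13) = 152/13.

152/13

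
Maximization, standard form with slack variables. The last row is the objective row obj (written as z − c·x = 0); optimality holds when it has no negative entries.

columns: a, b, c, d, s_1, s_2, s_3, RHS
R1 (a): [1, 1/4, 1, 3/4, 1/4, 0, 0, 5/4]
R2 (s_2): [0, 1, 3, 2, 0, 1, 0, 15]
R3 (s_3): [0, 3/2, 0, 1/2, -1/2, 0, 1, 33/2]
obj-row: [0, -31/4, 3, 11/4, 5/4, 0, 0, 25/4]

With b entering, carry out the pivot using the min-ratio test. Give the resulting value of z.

45

Ratio test on column b — row 1: (5/4)/(1/4) = 5; row 2: 15/1 = 15; row 3: (33/2)/(3/2) = 11. Minimum is 5 at row 1 (a leaves); pivot element 1/4.
Pivot on row 1; the obj-row RHS becomes 25/4 − (-31/4)·5 = 45.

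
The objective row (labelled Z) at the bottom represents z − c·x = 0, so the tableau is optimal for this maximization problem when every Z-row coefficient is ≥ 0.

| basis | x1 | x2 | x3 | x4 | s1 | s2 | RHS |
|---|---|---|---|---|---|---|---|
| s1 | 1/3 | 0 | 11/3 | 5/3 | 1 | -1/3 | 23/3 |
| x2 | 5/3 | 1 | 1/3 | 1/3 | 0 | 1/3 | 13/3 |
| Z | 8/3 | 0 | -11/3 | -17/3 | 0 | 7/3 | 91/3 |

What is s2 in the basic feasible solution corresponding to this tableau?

s2 is not in the basis, so in the current basic feasible solution s2 = 0.

0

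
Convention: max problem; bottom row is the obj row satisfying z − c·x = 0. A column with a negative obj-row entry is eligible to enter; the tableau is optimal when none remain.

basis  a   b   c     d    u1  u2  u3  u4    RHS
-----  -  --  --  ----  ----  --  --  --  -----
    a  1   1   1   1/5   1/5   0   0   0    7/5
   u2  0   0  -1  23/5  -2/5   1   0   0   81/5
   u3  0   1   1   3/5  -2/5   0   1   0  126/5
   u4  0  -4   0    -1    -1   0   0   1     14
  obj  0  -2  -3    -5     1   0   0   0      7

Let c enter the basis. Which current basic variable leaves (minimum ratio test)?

a

Column c entries and ratios — a: (7/5)/1 = 7/5; u2: -1 ≤ 0, skip; u3: (126/5)/1 = 126/5; u4: 0 ≤ 0, skip.
Smallest ratio is 7/5 in the row of a, so a leaves.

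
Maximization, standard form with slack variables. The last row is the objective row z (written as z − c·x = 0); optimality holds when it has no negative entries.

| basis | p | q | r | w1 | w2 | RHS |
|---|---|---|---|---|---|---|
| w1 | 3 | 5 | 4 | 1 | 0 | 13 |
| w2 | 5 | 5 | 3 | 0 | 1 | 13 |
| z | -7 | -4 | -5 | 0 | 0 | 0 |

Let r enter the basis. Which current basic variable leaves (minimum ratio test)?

w1

Column r entries and ratios — w1: 13/4 = 13/4; w2: 13/3 = 13/3.
Smallest ratio is 13/4 in the row of w1, so w1 leaves.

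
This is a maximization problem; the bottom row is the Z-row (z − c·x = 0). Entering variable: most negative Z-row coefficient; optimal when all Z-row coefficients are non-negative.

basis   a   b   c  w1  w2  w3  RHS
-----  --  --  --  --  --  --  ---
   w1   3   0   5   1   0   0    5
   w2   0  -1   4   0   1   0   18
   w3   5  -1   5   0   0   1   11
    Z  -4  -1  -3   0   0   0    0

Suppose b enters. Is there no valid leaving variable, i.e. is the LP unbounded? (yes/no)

yes

Every constraint-row entry in column b is ≤ 0, so increasing b is unbounded.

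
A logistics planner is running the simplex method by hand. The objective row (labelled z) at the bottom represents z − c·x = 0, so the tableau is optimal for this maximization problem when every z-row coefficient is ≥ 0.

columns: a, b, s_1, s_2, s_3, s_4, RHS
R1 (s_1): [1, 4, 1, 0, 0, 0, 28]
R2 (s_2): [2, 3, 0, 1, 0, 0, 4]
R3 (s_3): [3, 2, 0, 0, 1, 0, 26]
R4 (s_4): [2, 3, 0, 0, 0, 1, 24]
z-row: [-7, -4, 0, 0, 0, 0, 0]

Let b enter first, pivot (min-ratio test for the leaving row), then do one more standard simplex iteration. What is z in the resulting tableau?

14

Ratio test on column b — row 1: 28/4 = 7; row 2: 4/3 = 4/3; row 3: 26/2 = 13; row 4: 24/3 = 8. Minimum is 4/3 at row 2 (s_2 leaves); pivot element 3.
Pivot on row 2; the z-row RHS becomes 0 − (-4)·(4/3) = 16/3.
Next entering variable (most negative z-row entry -13/3): a.
Ratio test on column a — row 1: entry -5/3 ≤ 0; row 2: (4/3)/(2/3) = 2; row 3: (70/3)/(5/3) = 14; row 4: entry 0 ≤ 0. Minimum is 2 at row 2 (b leaves); pivot element 2/3.
After the second pivot the z-row RHS is 16/3 − (-13/3)·2 = 14.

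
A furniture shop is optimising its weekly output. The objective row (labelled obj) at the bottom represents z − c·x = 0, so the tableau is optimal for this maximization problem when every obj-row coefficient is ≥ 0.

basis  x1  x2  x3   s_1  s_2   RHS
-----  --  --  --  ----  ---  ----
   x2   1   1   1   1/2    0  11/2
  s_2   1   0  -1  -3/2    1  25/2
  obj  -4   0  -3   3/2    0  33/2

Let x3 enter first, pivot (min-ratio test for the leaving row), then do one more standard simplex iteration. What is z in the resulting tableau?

77/2

Ratio test on column x3 — row 1: (11/2)/1 = 11/2; row 2: entry -1 ≤ 0. Minimum is 11/2 at row 1 (x2 leaves); pivot element 1.
Pivot on row 1; the obj-row RHS becomes 33/2 − (-3)·(11/2) = 33.
Next entering variable (most negative obj-row entry -1): x1.
Ratio test on column x1 — row 1: (11/2)/1 = 11/2; row 2: 18/2 = 9. Minimum is 11/2 at row 1 (x3 leaves); pivot element 1.
After the second pivot the obj-row RHS is 33 − (-1)·(11/2) = 77/2.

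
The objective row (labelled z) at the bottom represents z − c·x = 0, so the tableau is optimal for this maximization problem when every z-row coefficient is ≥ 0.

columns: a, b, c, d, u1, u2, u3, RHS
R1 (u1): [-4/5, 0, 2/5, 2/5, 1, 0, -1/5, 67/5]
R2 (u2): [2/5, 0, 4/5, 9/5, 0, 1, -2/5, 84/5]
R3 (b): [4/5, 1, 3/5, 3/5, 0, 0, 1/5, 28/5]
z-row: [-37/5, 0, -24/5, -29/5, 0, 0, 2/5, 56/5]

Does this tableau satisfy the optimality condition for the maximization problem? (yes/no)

The z-row has a negative entry -37/5 in column a, so it is not optimal.

no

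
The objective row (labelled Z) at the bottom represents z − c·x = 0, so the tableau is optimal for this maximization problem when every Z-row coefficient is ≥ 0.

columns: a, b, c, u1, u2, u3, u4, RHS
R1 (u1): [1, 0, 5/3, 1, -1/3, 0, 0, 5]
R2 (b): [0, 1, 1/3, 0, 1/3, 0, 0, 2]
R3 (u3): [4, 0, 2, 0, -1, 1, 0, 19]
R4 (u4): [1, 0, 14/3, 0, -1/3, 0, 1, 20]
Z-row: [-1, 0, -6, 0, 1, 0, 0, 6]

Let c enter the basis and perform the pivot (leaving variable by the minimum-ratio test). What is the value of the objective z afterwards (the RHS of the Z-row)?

Ratio test on column c — row 1: 5/(5/3) = 3; row 2: 2/(1/3) = 6; row 3: 19/2 = 19/2; row 4: 20/(14/3) = 30/7. Minimum is 3 at row 1 (u1 leaves); pivot element 5/3.
Pivot on row 1; the Z-row RHS becomes 6 − (-6)·3 = 24.

24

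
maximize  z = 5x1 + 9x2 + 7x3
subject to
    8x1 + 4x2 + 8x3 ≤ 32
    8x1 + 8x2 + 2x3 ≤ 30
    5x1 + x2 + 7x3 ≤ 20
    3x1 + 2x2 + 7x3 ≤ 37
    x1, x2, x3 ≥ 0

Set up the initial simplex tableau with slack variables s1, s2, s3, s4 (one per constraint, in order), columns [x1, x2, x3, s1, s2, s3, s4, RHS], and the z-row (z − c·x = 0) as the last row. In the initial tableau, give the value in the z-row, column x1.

The z-row carries the negated objective coefficients: the x1 entry is -5.

-5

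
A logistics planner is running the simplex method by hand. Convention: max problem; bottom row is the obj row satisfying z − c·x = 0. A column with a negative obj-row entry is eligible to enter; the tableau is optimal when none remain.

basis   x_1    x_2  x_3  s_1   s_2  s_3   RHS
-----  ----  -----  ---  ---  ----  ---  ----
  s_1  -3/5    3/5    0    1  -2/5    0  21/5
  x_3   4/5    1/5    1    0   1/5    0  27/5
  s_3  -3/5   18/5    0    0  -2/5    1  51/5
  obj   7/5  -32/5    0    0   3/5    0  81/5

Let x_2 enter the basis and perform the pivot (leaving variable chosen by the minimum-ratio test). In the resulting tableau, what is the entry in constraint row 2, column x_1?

5/6

Ratio test on column x_2 — row 1: (21/5)/(3/5) = 7; row 2: (27/5)/(1/5) = 27; row 3: (51/5)/(18/5) = 17/6. Minimum is 17/6 at row 3 (s_3 leaves); pivot element 18/5.
Divide row 3 by 18/5; eliminate column x_2 from the other rows.
Row 2 update in column x_1: 4/5 − (1/5)·(-1/6) = 5/6.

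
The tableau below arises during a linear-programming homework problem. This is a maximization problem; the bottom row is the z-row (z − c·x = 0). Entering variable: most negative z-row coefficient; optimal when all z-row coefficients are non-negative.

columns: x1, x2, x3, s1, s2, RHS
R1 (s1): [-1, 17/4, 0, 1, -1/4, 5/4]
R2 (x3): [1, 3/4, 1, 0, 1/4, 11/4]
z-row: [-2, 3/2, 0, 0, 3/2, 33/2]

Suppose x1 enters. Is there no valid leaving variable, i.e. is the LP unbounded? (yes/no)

Column x1 has positive entries in row(s) 2, so the ratio test bounds it — not unbounded.

no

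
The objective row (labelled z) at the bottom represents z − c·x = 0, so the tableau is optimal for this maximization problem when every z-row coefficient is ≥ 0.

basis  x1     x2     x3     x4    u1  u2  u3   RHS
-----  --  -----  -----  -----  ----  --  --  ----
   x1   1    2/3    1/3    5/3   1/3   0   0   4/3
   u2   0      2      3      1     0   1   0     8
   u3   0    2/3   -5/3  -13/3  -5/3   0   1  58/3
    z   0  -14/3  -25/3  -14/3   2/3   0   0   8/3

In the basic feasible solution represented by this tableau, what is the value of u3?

u3 is basic (row 3); its value is the RHS of that row, 58/3.

58/3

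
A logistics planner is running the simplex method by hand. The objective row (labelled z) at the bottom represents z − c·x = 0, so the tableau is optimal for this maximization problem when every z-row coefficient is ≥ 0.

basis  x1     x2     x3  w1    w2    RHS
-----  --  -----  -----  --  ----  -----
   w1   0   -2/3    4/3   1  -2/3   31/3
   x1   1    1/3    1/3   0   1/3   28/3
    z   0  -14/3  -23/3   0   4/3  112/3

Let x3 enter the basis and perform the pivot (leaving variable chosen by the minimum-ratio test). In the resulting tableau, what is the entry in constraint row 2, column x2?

Ratio test on column x3 — row 1: (31/3)/(4/3) = 31/4; row 2: (28/3)/(1/3) = 28. Minimum is 31/4 at row 1 (w1 leaves); pivot element 4/3.
Divide row 1 by 4/3; eliminate column x3 from the other rows.
Row 2 update in column x2: 1/3 − (1/3)·(-1/2) = 1/2.

1/2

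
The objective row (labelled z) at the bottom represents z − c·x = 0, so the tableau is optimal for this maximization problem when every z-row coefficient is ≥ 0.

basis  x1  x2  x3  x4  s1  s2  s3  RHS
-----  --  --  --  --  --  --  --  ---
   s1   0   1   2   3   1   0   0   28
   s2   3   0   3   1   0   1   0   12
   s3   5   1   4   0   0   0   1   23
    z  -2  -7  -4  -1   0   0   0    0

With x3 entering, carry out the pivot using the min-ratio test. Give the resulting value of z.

16

Ratio test on column x3 — row 1: 28/2 = 14; row 2: 12/3 = 4; row 3: 23/4 = 23/4. Minimum is 4 at row 2 (s2 leaves); pivot element 3.
Pivot on row 2; the z-row RHS becomes 0 − (-4)·4 = 16.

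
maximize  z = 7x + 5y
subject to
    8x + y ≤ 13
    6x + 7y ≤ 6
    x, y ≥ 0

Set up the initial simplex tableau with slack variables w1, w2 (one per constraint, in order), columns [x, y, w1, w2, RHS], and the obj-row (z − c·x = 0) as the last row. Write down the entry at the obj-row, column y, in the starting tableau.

The obj-row carries the negated objective coefficients: the y entry is -5.

-5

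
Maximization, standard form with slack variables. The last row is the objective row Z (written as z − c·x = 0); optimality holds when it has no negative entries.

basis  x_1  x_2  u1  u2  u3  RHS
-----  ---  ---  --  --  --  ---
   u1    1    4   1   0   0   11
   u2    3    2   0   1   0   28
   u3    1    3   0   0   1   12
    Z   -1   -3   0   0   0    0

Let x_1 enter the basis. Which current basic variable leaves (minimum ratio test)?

u2

Column x_1 entries and ratios — u1: 11/1 = 11; u2: 28/3 = 28/3; u3: 12/1 = 12.
Smallest ratio is 28/3 in the row of u2, so u2 leaves.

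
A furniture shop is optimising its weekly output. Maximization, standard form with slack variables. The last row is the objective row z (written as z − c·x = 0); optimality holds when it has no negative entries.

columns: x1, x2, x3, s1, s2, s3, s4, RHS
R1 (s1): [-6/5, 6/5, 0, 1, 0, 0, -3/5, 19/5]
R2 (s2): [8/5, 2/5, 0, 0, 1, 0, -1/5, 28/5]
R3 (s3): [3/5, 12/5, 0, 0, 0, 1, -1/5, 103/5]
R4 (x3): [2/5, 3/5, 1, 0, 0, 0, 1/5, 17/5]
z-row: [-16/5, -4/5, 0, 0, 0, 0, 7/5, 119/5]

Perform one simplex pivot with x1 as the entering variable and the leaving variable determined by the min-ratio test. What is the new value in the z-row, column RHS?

35

Ratio test on column x1 — row 1: entry -6/5 ≤ 0; row 2: (28/5)/(8/5) = 7/2; row 3: (103/5)/(3/5) = 103/3; row 4: (17/5)/(2/5) = 17/2. Minimum is 7/2 at row 2 (s2 leaves); pivot element 8/5.
Divide row 2 by 8/5; eliminate column x1 from the other rows.
z-row update in column RHS: 119/5 − (-16/5)·(7/2) = 35.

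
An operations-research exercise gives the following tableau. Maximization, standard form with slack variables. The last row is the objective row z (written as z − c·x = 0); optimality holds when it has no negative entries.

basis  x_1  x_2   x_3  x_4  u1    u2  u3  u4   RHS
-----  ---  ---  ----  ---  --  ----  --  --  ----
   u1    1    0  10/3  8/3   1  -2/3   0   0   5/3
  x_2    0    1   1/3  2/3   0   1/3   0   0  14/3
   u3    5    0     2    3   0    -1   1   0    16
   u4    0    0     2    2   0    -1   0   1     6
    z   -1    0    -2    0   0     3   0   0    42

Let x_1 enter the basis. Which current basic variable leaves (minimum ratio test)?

u1

Column x_1 entries and ratios — u1: (5/3)/1 = 5/3; x_2: 0 ≤ 0, skip; u3: 16/5 = 16/5; u4: 0 ≤ 0, skip.
Smallest ratio is 5/3 in the row of u1, so u1 leaves.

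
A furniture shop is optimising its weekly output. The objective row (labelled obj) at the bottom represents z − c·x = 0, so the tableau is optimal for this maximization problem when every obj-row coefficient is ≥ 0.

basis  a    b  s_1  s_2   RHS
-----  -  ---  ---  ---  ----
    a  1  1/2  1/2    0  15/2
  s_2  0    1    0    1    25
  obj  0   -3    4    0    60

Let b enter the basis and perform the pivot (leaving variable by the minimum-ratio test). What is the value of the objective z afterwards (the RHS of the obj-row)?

Ratio test on column b — row 1: (15/2)/(1/2) = 15; row 2: 25/1 = 25. Minimum is 15 at row 1 (a leaves); pivot element 1/2.
Pivot on row 1; the obj-row RHS becomes 60 − (-3)·15 = 105.

105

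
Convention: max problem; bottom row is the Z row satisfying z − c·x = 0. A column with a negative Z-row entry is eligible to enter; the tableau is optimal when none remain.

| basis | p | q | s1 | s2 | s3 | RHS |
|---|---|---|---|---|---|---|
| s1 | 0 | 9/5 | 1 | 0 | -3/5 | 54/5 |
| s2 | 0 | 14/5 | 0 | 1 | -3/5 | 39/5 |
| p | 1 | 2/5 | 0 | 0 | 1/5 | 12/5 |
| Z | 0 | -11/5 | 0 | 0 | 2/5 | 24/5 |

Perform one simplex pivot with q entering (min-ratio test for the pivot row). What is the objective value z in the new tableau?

Ratio test on column q — row 1: (54/5)/(9/5) = 6; row 2: (39/5)/(14/5) = 39/14; row 3: (12/5)/(2/5) = 6. Minimum is 39/14 at row 2 (s2 leaves); pivot element 14/5.
Pivot on row 2; the Z-row RHS becomes 24/5 − (-11/5)·(39/14) = 153/14.

153/14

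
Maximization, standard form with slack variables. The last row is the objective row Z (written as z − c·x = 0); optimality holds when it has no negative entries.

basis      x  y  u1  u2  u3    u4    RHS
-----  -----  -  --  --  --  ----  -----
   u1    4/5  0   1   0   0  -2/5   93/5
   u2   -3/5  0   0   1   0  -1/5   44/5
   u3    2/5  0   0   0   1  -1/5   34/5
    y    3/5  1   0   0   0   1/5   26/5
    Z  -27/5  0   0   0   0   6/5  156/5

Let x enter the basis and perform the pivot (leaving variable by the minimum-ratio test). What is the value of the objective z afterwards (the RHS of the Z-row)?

78

Ratio test on column x — row 1: (93/5)/(4/5) = 93/4; row 2: entry -3/5 ≤ 0; row 3: (34/5)/(2/5) = 17; row 4: (26/5)/(3/5) = 26/3. Minimum is 26/3 at row 4 (y leaves); pivot element 3/5.
Pivot on row 4; the Z-row RHS becomes 156/5 − (-27/5)·(26/3) = 78.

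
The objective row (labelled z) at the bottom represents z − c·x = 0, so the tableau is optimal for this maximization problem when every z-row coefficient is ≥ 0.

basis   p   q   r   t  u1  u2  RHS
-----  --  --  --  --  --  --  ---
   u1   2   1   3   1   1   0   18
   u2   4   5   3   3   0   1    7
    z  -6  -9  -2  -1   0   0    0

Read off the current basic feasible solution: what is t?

t is not in the basis, so in the current basic feasible solution t = 0.

0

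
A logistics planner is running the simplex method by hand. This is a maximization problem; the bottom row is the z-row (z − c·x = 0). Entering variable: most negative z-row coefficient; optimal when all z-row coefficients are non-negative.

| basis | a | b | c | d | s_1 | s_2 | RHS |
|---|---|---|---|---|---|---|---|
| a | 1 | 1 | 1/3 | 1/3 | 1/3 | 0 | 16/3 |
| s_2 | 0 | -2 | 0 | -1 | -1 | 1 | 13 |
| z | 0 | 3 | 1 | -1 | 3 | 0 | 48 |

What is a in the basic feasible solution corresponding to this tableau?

a is basic (row 1); its value is the RHS of that row, 16/3.

16/3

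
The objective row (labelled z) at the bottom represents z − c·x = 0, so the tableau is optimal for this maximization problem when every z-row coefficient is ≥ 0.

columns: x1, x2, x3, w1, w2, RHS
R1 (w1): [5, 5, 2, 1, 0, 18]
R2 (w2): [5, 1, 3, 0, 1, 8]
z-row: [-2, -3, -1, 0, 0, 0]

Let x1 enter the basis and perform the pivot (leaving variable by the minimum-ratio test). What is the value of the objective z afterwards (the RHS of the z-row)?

16/5

Ratio test on column x1 — row 1: 18/5 = 18/5; row 2: 8/5 = 8/5. Minimum is 8/5 at row 2 (w2 leaves); pivot element 5.
Pivot on row 2; the z-row RHS becomes 0 − (-2)·(8/5) = 16/5.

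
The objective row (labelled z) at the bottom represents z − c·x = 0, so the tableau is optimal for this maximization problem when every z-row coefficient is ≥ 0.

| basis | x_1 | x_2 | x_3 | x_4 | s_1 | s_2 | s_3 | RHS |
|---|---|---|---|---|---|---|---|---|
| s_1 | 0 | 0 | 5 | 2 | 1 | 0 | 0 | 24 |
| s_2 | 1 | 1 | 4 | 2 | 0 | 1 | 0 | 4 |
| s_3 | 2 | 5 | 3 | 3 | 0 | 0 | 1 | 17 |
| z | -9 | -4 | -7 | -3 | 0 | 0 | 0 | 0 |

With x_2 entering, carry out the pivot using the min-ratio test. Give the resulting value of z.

68/5

Ratio test on column x_2 — row 1: entry 0 ≤ 0; row 2: 4/1 = 4; row 3: 17/5 = 17/5. Minimum is 17/5 at row 3 (s_3 leaves); pivot element 5.
Pivot on row 3; the z-row RHS becomes 0 − (-4)·(17/5) = 68/5.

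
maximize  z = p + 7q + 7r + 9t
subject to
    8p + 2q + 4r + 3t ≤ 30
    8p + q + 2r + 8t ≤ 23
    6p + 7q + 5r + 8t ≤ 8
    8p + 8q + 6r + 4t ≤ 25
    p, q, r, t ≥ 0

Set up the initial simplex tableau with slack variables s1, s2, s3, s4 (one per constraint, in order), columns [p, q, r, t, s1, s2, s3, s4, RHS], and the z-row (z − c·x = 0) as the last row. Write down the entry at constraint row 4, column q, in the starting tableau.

Constraint 4 has coefficient 8 on q.

8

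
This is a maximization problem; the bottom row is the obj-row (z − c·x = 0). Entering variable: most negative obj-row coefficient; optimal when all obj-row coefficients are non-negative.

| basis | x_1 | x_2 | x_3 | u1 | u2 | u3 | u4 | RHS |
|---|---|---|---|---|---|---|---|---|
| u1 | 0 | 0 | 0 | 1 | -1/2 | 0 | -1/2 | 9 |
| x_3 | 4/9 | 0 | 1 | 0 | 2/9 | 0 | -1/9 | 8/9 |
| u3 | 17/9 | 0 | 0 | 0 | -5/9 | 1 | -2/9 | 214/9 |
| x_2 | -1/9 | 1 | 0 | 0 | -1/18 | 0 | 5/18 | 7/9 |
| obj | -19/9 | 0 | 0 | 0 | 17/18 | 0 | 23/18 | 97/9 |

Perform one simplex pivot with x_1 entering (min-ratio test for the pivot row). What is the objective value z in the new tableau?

15

Ratio test on column x_1 — row 1: entry 0 ≤ 0; row 2: (8/9)/(4/9) = 2; row 3: (214/9)/(17/9) = 214/17; row 4: entry -1/9 ≤ 0. Minimum is 2 at row 2 (x_3 leaves); pivot element 4/9.
Pivot on row 2; the obj-row RHS becomes 97/9 − (-19/9)·2 = 15.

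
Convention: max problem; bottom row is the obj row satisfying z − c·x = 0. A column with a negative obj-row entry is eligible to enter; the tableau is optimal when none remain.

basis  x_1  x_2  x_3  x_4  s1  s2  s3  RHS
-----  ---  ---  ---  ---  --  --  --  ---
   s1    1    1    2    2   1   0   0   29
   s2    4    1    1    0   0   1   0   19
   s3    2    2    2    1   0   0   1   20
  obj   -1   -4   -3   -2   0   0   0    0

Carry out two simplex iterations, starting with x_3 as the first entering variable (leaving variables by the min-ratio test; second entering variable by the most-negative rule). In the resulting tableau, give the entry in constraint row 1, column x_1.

0

Ratio test on column x_3 — row 1: 29/2 = 29/2; row 2: 19/1 = 19; row 3: 20/2 = 10. Minimum is 10 at row 3 (s3 leaves); pivot element 2.
Divide row 3 by 2; eliminate column x_3 from the other rows.
Second iteration: most negative obj-row entry is -1 in column x_2, so x_2 enters.
Ratio test on column x_2 — row 1: entry -1 ≤ 0; row 2: entry 0 ≤ 0; row 3: 10/1 = 10. Minimum is 10 at row 3 (x_3 leaves); pivot element 1.
Divide row 3 by 1; eliminate column x_2 from the other rows.
After both pivots, the entry at constraint row 1, column x_1 is 0.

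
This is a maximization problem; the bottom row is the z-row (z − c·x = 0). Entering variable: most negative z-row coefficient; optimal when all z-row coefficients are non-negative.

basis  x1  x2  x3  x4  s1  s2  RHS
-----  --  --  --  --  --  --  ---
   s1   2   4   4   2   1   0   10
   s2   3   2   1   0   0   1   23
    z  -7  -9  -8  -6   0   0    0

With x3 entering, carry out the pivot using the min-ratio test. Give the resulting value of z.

20

Ratio test on column x3 — row 1: 10/4 = 5/2; row 2: 23/1 = 23. Minimum is 5/2 at row 1 (s1 leaves); pivot element 4.
Pivot on row 1; the z-row RHS becomes 0 − (-8)·(5/2) = 20.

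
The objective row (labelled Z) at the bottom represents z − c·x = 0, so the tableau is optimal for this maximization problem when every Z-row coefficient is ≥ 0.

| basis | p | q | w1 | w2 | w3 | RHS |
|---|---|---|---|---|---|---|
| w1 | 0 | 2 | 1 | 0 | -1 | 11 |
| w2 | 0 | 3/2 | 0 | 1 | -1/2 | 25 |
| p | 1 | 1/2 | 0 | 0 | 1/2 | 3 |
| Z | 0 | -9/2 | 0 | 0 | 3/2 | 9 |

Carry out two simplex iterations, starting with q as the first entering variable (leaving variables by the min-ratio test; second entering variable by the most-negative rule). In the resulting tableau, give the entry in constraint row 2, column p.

-1/3

Ratio test on column q — row 1: 11/2 = 11/2; row 2: 25/(3/2) = 50/3; row 3: 3/(1/2) = 6. Minimum is 11/2 at row 1 (w1 leaves); pivot element 2.
Divide row 1 by 2; eliminate column q from the other rows.
Second iteration: most negative Z-row entry is -3/4 in column w3, so w3 enters.
Ratio test on column w3 — row 1: entry -1/2 ≤ 0; row 2: (67/4)/(1/4) = 67; row 3: (1/4)/(3/4) = 1/3. Minimum is 1/3 at row 3 (p leaves); pivot element 3/4.
Divide row 3 by 3/4; eliminate column w3 from the other rows.
After both pivots, the entry at constraint row 2, column p is -1/3.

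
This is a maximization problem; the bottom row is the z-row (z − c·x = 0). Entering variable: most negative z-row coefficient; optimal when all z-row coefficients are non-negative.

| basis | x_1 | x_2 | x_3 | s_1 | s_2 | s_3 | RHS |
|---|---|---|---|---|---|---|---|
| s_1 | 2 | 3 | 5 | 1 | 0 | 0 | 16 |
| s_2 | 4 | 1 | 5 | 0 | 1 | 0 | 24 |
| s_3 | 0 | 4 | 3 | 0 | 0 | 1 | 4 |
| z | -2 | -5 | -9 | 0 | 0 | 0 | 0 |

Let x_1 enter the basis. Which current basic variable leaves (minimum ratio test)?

Column x_1 entries and ratios — s_1: 16/2 = 8; s_2: 24/4 = 6; s_3: 0 ≤ 0, skip.
Smallest ratio is 6 in the row of s_2, so s_2 leaves.

s_2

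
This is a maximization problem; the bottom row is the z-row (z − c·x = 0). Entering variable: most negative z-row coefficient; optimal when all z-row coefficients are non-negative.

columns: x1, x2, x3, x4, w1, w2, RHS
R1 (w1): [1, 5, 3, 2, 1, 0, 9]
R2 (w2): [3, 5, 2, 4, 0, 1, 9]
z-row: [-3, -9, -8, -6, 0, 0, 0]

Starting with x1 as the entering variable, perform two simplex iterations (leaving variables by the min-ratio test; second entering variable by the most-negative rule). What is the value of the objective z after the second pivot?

Ratio test on column x1 — row 1: 9/1 = 9; row 2: 9/3 = 3. Minimum is 3 at row 2 (w2 leaves); pivot element 3.
Pivot on row 2; the z-row RHS becomes 0 − (-3)·3 = 9.
Next entering variable (most negative z-row entry -6): x3.
Ratio test on column x3 — row 1: 6/(7/3) = 18/7; row 2: 3/(2/3) = 9/2. Minimum is 18/7 at row 1 (w1 leaves); pivot element 7/3.
After the second pivot the z-row RHS is 9 − (-6)·(18/7) = 171/7.

171/7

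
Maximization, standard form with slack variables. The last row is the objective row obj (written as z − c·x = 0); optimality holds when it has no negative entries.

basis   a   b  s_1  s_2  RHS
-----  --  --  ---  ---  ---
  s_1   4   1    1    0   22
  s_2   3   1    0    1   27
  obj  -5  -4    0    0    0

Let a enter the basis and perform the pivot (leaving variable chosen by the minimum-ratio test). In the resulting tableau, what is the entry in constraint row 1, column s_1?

1/4

Ratio test on column a — row 1: 22/4 = 11/2; row 2: 27/3 = 9. Minimum is 11/2 at row 1 (s_1 leaves); pivot element 4.
Divide row 1 by 4; eliminate column a from the other rows.
In the new row 1, the s_1 entry is the old entry divided by the pivot: 1/4 = 1/4.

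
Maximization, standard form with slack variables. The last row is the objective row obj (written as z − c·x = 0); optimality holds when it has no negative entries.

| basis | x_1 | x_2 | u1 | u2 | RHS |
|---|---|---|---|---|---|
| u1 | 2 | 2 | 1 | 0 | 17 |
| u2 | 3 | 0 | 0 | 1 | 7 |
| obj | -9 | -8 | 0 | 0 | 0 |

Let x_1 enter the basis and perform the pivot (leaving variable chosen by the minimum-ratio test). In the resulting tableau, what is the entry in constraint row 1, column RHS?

37/3

Ratio test on column x_1 — row 1: 17/2 = 17/2; row 2: 7/3 = 7/3. Minimum is 7/3 at row 2 (u2 leaves); pivot element 3.
Divide row 2 by 3; eliminate column x_1 from the other rows.
Row 1 update in column RHS: 17 − 2·(7/3) = 37/3.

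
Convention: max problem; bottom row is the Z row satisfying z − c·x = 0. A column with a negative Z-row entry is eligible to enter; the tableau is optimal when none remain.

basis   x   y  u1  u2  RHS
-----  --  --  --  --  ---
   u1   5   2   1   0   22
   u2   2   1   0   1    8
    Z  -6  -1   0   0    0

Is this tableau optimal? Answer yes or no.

The Z-row has a negative entry -6 in column x, so it is not optimal.

no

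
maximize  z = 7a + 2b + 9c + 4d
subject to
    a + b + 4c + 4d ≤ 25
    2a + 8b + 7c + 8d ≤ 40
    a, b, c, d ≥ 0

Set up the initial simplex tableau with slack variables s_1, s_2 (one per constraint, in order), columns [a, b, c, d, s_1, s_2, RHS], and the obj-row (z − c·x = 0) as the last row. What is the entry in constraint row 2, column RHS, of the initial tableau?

40

The RHS of constraint 2 is b_2 = 40.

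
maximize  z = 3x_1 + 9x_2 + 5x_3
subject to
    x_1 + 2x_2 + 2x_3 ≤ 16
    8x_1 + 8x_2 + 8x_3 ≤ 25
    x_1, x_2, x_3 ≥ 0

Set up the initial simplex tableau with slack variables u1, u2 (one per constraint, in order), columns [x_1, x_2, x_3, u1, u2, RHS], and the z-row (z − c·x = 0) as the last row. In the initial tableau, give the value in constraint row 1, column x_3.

Constraint 1 has coefficient 2 on x_3.

2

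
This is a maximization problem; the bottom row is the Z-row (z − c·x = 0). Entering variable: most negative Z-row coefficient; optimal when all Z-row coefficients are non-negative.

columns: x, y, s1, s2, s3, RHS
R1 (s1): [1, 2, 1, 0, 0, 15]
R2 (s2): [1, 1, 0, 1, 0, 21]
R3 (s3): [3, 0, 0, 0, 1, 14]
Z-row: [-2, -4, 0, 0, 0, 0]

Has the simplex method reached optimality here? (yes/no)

The Z-row has a negative entry -4 in column y, so it is not optimal.

no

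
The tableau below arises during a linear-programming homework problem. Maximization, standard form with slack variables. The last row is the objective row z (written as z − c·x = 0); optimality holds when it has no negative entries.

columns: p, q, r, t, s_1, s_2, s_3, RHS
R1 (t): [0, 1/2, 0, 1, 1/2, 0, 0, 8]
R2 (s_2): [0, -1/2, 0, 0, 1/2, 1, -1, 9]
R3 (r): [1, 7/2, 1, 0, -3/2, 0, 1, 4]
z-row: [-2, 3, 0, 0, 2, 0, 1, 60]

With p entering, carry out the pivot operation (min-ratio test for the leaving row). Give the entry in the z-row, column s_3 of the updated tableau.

Ratio test on column p — row 1: entry 0 ≤ 0; row 2: entry 0 ≤ 0; row 3: 4/1 = 4. Minimum is 4 at row 3 (r leaves); pivot element 1.
Divide row 3 by 1; eliminate column p from the other rows.
z-row update in column s_3: 1 − (-2)·1 = 3.

3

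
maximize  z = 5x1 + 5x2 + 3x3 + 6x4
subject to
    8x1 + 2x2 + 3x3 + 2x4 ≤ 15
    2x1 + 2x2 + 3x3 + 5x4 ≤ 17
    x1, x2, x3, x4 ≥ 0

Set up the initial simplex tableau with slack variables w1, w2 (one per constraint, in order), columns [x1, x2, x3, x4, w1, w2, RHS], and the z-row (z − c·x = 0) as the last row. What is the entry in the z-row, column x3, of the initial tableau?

The z-row carries the negated objective coefficients: the x3 entry is -3.

-3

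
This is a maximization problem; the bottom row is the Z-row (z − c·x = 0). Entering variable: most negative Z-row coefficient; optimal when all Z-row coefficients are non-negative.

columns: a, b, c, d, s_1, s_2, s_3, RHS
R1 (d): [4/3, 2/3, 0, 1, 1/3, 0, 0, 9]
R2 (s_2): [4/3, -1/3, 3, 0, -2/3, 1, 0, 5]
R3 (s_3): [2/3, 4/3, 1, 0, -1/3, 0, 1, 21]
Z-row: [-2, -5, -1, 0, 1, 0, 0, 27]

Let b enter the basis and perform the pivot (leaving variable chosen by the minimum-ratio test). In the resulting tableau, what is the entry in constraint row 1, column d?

3/2

Ratio test on column b — row 1: 9/(2/3) = 27/2; row 2: entry -1/3 ≤ 0; row 3: 21/(4/3) = 63/4. Minimum is 27/2 at row 1 (d leaves); pivot element 2/3.
Divide row 1 by 2/3; eliminate column b from the other rows.
In the new row 1, the d entry is the old entry divided by the pivot: 1/(2/3) = 3/2.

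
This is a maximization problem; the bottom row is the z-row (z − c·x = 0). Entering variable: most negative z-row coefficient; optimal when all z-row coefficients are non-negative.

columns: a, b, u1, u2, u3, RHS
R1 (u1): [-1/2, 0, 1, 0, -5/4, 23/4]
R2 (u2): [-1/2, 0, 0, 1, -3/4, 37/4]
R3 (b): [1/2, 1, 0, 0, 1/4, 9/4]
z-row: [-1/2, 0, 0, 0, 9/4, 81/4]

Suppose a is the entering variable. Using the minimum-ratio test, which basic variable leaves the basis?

Column a entries and ratios — u1: -1/2 ≤ 0, skip; u2: -1/2 ≤ 0, skip; b: (9/4)/(1/2) = 9/2.
Smallest ratio is 9/2 in the row of b, so b leaves.

b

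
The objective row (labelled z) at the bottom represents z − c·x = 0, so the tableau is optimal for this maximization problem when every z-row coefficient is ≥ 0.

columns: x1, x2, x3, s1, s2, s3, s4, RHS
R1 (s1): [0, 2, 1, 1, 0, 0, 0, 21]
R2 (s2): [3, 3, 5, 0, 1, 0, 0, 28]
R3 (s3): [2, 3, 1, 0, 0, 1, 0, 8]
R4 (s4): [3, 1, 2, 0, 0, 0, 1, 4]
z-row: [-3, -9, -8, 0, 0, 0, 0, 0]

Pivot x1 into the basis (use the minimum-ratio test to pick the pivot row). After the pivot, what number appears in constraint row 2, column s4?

-1

Ratio test on column x1 — row 1: entry 0 ≤ 0; row 2: 28/3 = 28/3; row 3: 8/2 = 4; row 4: 4/3 = 4/3. Minimum is 4/3 at row 4 (s4 leaves); pivot element 3.
Divide row 4 by 3; eliminate column x1 from the other rows.
Row 2 update in column s4: 0 − 3·(1/3) = -1.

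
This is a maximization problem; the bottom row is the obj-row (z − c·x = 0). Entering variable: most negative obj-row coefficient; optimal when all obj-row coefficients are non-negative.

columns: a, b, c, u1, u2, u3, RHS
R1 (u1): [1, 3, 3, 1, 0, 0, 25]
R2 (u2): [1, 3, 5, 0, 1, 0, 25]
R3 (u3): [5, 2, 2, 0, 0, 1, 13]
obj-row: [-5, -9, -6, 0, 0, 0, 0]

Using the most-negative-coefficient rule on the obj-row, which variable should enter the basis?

Negative obj-row entries: a: -5, b: -9, c: -6.
The most negative is -9 in column b, so b enters.

b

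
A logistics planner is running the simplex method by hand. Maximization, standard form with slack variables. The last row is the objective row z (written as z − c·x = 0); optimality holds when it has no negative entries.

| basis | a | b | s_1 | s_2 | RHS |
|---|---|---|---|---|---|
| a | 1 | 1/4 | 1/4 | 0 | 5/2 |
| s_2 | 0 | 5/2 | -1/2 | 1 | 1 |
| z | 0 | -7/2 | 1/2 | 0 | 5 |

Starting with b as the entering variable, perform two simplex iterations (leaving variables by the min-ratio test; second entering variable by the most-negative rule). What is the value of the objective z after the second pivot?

8

Ratio test on column b — row 1: (5/2)/(1/4) = 10; row 2: 1/(5/2) = 2/5. Minimum is 2/5 at row 2 (s_2 leaves); pivot element 5/2.
Pivot on row 2; the z-row RHS becomes 5 − (-7/2)·(2/5) = 32/5.
Next entering variable (most negative z-row entry -1/5): s_1.
Ratio test on column s_1 — row 1: (12/5)/(3/10) = 8; row 2: entry -1/5 ≤ 0. Minimum is 8 at row 1 (a leaves); pivot element 3/10.
After the second pivot the z-row RHS is 32/5 − (-1/5)·8 = 8.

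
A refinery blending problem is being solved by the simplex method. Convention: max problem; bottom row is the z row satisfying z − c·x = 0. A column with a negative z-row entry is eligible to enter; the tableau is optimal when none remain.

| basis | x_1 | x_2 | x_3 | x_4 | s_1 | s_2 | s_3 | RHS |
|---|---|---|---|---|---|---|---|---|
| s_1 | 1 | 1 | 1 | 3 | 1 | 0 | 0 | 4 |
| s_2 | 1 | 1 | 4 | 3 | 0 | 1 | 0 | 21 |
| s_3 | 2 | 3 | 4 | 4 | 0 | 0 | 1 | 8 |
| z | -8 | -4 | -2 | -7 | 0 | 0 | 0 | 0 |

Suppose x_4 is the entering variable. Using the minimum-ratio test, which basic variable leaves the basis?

s_1

Column x_4 entries and ratios — s_1: 4/3 = 4/3; s_2: 21/3 = 7; s_3: 8/4 = 2.
Smallest ratio is 4/3 in the row of s_1, so s_1 leaves.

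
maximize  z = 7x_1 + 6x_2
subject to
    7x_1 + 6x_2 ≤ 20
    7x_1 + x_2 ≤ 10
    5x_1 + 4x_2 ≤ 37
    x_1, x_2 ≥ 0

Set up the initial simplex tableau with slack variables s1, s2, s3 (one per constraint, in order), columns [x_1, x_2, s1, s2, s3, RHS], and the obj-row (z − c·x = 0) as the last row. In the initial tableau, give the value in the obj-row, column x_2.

-6

The obj-row carries the negated objective coefficients: the x_2 entry is -6.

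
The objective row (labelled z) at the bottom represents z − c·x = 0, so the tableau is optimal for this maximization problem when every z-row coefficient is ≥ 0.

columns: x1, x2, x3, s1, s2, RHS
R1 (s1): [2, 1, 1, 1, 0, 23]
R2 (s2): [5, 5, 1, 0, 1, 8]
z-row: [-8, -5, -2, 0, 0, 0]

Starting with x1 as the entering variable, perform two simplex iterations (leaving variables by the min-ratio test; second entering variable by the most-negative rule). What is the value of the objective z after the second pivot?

16

Ratio test on column x1 — row 1: 23/2 = 23/2; row 2: 8/5 = 8/5. Minimum is 8/5 at row 2 (s2 leaves); pivot element 5.
Pivot on row 2; the z-row RHS becomes 0 − (-8)·(8/5) = 64/5.
Next entering variable (most negative z-row entry -2/5): x3.
Ratio test on column x3 — row 1: (99/5)/(3/5) = 33; row 2: (8/5)/(1/5) = 8. Minimum is 8 at row 2 (x1 leaves); pivot element 1/5.
After the second pivot the z-row RHS is 64/5 − (-2/5)·8 = 16.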